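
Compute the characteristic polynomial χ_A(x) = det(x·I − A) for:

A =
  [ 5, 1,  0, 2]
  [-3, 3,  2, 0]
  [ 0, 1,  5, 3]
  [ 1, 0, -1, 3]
x^4 - 16*x^3 + 96*x^2 - 256*x + 256

Expanding det(x·I − A) (e.g. by cofactor expansion or by noting that A is similar to its Jordan form J, which has the same characteristic polynomial as A) gives
  χ_A(x) = x^4 - 16*x^3 + 96*x^2 - 256*x + 256
which factors as (x - 4)^4. The eigenvalues (with algebraic multiplicities) are λ = 4 with multiplicity 4.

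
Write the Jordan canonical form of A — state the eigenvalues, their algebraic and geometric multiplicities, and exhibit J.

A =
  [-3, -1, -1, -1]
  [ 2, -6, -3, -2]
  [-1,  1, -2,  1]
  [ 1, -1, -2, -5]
J_3(-4) ⊕ J_1(-4)

The characteristic polynomial is
  det(x·I − A) = x^4 + 16*x^3 + 96*x^2 + 256*x + 256 = (x + 4)^4

Eigenvalues and multiplicities (the geometric multiplicity of λ is n − rank(A − λI), which equals the number of Jordan blocks for λ):
  λ = -4: algebraic multiplicity = 4, geometric multiplicity = 2

Determining the block sizes for each eigenvalue:
  λ = -4: with am = 4 and gm = 2, the partition is not yet determined (e.g. several partitions of 4 into 2 parts exist). Let N = A − (-4)·I. Computing rank(N^1) = 2, rank(N^2) = 1, rank(N^3) = 0; the number of blocks of size ≥ j is rank(N^{j−1}) − rank(N^j), giving [2, 1, 1]. So we have 1 block(s) of size 3, 1 block(s) of size 1 → block sizes [3, 1]

Assembling the blocks gives a Jordan form
J =
  [-4,  1,  0,  0]
  [ 0, -4,  1,  0]
  [ 0,  0, -4,  0]
  [ 0,  0,  0, -4]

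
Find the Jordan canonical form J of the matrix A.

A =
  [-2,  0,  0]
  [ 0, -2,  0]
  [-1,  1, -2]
J_2(-2) ⊕ J_1(-2)

The characteristic polynomial is
  det(x·I − A) = x^3 + 6*x^2 + 12*x + 8 = (x + 2)^3

Eigenvalues and multiplicities (the geometric multiplicity of λ is n − rank(A − λI), which equals the number of Jordan blocks for λ):
  λ = -2: algebraic multiplicity = 3, geometric multiplicity = 2

Determining the block sizes for each eigenvalue:
  λ = -2: 2 blocks summing to 3 forces exactly one block of size 2 and the rest size 1 → block sizes [2, 1]

Assembling the blocks gives a Jordan form
J =
  [-2,  1,  0]
  [ 0, -2,  0]
  [ 0,  0, -2]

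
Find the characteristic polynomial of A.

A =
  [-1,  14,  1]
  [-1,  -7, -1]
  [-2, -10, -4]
x^3 + 12*x^2 + 45*x + 50

Expanding det(x·I − A) (e.g. by cofactor expansion or by noting that A is similar to its Jordan form J, which has the same characteristic polynomial as A) gives
  χ_A(x) = x^3 + 12*x^2 + 45*x + 50
which factors as (x + 2)*(x + 5)^2. The eigenvalues (with algebraic multiplicities) are λ = -5 with multiplicity 2, λ = -2 with multiplicity 1.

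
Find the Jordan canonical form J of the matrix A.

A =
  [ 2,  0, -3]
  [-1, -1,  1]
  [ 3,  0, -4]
J_2(-1) ⊕ J_1(-1)

The characteristic polynomial is
  det(x·I − A) = x^3 + 3*x^2 + 3*x + 1 = (x + 1)^3

Eigenvalues and multiplicities (the geometric multiplicity of λ is n − rank(A − λI), which equals the number of Jordan blocks for λ):
  λ = -1: algebraic multiplicity = 3, geometric multiplicity = 2

Determining the block sizes for each eigenvalue:
  λ = -1: 2 blocks summing to 3 forces exactly one block of size 2 and the rest size 1 → block sizes [2, 1]

Assembling the blocks gives a Jordan form
J =
  [-1,  1,  0]
  [ 0, -1,  0]
  [ 0,  0, -1]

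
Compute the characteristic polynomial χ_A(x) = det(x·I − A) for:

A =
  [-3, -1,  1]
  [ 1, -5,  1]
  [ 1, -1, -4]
x^3 + 12*x^2 + 48*x + 64

Expanding det(x·I − A) (e.g. by cofactor expansion or by noting that A is similar to its Jordan form J, which has the same characteristic polynomial as A) gives
  χ_A(x) = x^3 + 12*x^2 + 48*x + 64
which factors as (x + 4)^3. The eigenvalues (with algebraic multiplicities) are λ = -4 with multiplicity 3.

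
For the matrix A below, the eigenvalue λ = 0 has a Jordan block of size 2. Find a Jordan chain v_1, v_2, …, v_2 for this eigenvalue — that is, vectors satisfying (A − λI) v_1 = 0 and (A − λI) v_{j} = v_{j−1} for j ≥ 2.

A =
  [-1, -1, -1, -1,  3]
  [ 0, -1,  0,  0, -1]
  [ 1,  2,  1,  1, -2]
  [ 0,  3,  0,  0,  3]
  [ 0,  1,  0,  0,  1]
A Jordan chain for λ = 0 of length 2:
v_1 = (-1, 0, 1, 0, 0)ᵀ
v_2 = (1, 0, 0, 0, 0)ᵀ

Let N = A − (0)·I. We want v_2 with N^2 v_2 = 0 but N^1 v_2 ≠ 0; then v_{j-1} := N · v_j for j = 2, …, 2.

Pick v_2 = (1, 0, 0, 0, 0)ᵀ.
Then v_1 = N · v_2 = (-1, 0, 1, 0, 0)ᵀ.

Sanity check: (A − (0)·I) v_1 = (0, 0, 0, 0, 0)ᵀ = 0. ✓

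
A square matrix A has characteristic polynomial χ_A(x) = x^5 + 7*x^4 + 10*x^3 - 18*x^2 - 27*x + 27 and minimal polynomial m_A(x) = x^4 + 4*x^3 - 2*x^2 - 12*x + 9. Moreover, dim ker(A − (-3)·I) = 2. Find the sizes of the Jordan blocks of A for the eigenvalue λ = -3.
Block sizes for λ = -3: [2, 1]

Step 1 — from the characteristic polynomial, algebraic multiplicity of λ = -3 is 3. From dim ker(A − (-3)·I) = 2, there are exactly 2 Jordan blocks for λ = -3.
Step 2 — from the minimal polynomial, the factor (x + 3)^2 tells us the largest block for λ = -3 has size 2.
Step 3 — with total size 3, 2 blocks, and largest block 2, the block sizes (in nonincreasing order) are [2, 1].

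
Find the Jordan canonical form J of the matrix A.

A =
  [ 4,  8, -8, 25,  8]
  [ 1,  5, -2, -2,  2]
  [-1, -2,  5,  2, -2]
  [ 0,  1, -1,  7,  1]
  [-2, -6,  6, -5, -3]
J_1(3) ⊕ J_1(3) ⊕ J_3(4)

The characteristic polynomial is
  det(x·I − A) = x^5 - 18*x^4 + 129*x^3 - 460*x^2 + 816*x - 576 = (x - 4)^3*(x - 3)^2

Eigenvalues and multiplicities (the geometric multiplicity of λ is n − rank(A − λI), which equals the number of Jordan blocks for λ):
  λ = 3: algebraic multiplicity = 2, geometric multiplicity = 2
  λ = 4: algebraic multiplicity = 3, geometric multiplicity = 1

Determining the block sizes for each eigenvalue:
  λ = 3: gm = am = 2, so every block has size 1 → block sizes [1, 1]
  λ = 4: one block (gm = 1), so the single block has size am = 3 → block sizes [3]

Assembling the blocks gives a Jordan form
J =
  [3, 0, 0, 0, 0]
  [0, 3, 0, 0, 0]
  [0, 0, 4, 1, 0]
  [0, 0, 0, 4, 1]
  [0, 0, 0, 0, 4]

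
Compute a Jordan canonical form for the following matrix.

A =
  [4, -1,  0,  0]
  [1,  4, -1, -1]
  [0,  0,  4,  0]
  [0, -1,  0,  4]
J_3(4) ⊕ J_1(4)

The characteristic polynomial is
  det(x·I − A) = x^4 - 16*x^3 + 96*x^2 - 256*x + 256 = (x - 4)^4

Eigenvalues and multiplicities (the geometric multiplicity of λ is n − rank(A − λI), which equals the number of Jordan blocks for λ):
  λ = 4: algebraic multiplicity = 4, geometric multiplicity = 2

Determining the block sizes for each eigenvalue:
  λ = 4: with am = 4 and gm = 2, the partition is not yet determined (e.g. several partitions of 4 into 2 parts exist). Let N = A − (4)·I. Computing rank(N^1) = 2, rank(N^2) = 1, rank(N^3) = 0; the number of blocks of size ≥ j is rank(N^{j−1}) − rank(N^j), giving [2, 1, 1]. So we have 1 block(s) of size 3, 1 block(s) of size 1 → block sizes [3, 1]

Assembling the blocks gives a Jordan form
J =
  [4, 1, 0, 0]
  [0, 4, 1, 0]
  [0, 0, 4, 0]
  [0, 0, 0, 4]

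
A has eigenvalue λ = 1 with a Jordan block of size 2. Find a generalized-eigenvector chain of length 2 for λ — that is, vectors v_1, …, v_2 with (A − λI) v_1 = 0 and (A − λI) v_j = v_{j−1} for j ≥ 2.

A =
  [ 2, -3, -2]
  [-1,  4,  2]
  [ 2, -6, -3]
A Jordan chain for λ = 1 of length 2:
v_1 = (1, -1, 2)ᵀ
v_2 = (1, 0, 0)ᵀ

Let N = A − (1)·I. We want v_2 with N^2 v_2 = 0 but N^1 v_2 ≠ 0; then v_{j-1} := N · v_j for j = 2, …, 2.

Pick v_2 = (1, 0, 0)ᵀ.
Then v_1 = N · v_2 = (1, -1, 2)ᵀ.

Sanity check: (A − (1)·I) v_1 = (0, 0, 0)ᵀ = 0. ✓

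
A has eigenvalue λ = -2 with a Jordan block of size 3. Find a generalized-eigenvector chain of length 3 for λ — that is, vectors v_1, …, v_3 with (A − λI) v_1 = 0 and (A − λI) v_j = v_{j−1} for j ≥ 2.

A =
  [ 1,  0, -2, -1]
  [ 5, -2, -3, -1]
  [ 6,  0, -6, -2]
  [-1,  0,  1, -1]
A Jordan chain for λ = -2 of length 3:
v_1 = (-2, -2, -4, 2)ᵀ
v_2 = (3, 5, 6, -1)ᵀ
v_3 = (1, 0, 0, 0)ᵀ

Let N = A − (-2)·I. We want v_3 with N^3 v_3 = 0 but N^2 v_3 ≠ 0; then v_{j-1} := N · v_j for j = 3, …, 2.

Pick v_3 = (1, 0, 0, 0)ᵀ.
Then v_2 = N · v_3 = (3, 5, 6, -1)ᵀ.
Then v_1 = N · v_2 = (-2, -2, -4, 2)ᵀ.

Sanity check: (A − (-2)·I) v_1 = (0, 0, 0, 0)ᵀ = 0. ✓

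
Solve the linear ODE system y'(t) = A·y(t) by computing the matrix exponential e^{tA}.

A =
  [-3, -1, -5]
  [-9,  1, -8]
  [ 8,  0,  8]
e^{tA} =
  [-3*t^2*exp(2*t) - 5*t*exp(2*t) + exp(2*t), 3*t^2*exp(2*t) - t*exp(2*t), 3*t^2*exp(2*t)/2 - 5*t*exp(2*t)]
  [-5*t^2*exp(2*t) - 9*t*exp(2*t), 5*t^2*exp(2*t) - t*exp(2*t) + exp(2*t), 5*t^2*exp(2*t)/2 - 8*t*exp(2*t)]
  [4*t^2*exp(2*t) + 8*t*exp(2*t), -4*t^2*exp(2*t), -2*t^2*exp(2*t) + 6*t*exp(2*t) + exp(2*t)]

Strategy: write A = P · J · P⁻¹ where J is a Jordan canonical form, so e^{tA} = P · e^{tJ} · P⁻¹, and e^{tJ} can be computed block-by-block.

A has Jordan form
J =
  [2, 1, 0]
  [0, 2, 1]
  [0, 0, 2]
(up to reordering of blocks).

Per-block formulas:
  For a 3×3 Jordan block J_3(2): exp(t · J_3(2)) = e^(2t)·(I + t·N + (t^2/2)·N^2), where N is the 3×3 nilpotent shift.

After assembling e^{tJ} and conjugating by P, we get:

e^{tA} =
  [-3*t^2*exp(2*t) - 5*t*exp(2*t) + exp(2*t), 3*t^2*exp(2*t) - t*exp(2*t), 3*t^2*exp(2*t)/2 - 5*t*exp(2*t)]
  [-5*t^2*exp(2*t) - 9*t*exp(2*t), 5*t^2*exp(2*t) - t*exp(2*t) + exp(2*t), 5*t^2*exp(2*t)/2 - 8*t*exp(2*t)]
  [4*t^2*exp(2*t) + 8*t*exp(2*t), -4*t^2*exp(2*t), -2*t^2*exp(2*t) + 6*t*exp(2*t) + exp(2*t)]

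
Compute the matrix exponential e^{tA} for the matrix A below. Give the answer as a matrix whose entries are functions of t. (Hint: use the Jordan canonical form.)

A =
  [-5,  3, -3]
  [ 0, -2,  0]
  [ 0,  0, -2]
e^{tA} =
  [exp(-5*t), exp(-2*t) - exp(-5*t), -exp(-2*t) + exp(-5*t)]
  [0, exp(-2*t), 0]
  [0, 0, exp(-2*t)]

Strategy: write A = P · J · P⁻¹ where J is a Jordan canonical form, so e^{tA} = P · e^{tJ} · P⁻¹, and e^{tJ} can be computed block-by-block.

A has Jordan form
J =
  [-5,  0,  0]
  [ 0, -2,  0]
  [ 0,  0, -2]
(up to reordering of blocks).

Per-block formulas:
  For a 1×1 block at λ = -5: exp(t · [-5]) = [e^(-5t)].
  For a 1×1 block at λ = -2: exp(t · [-2]) = [e^(-2t)].

After assembling e^{tJ} and conjugating by P, we get:

e^{tA} =
  [exp(-5*t), exp(-2*t) - exp(-5*t), -exp(-2*t) + exp(-5*t)]
  [0, exp(-2*t), 0]
  [0, 0, exp(-2*t)]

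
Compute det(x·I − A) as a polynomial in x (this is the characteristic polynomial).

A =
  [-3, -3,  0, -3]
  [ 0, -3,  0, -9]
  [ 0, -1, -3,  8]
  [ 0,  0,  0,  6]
x^4 + 3*x^3 - 27*x^2 - 135*x - 162

Expanding det(x·I − A) (e.g. by cofactor expansion or by noting that A is similar to its Jordan form J, which has the same characteristic polynomial as A) gives
  χ_A(x) = x^4 + 3*x^3 - 27*x^2 - 135*x - 162
which factors as (x - 6)*(x + 3)^3. The eigenvalues (with algebraic multiplicities) are λ = -3 with multiplicity 3, λ = 6 with multiplicity 1.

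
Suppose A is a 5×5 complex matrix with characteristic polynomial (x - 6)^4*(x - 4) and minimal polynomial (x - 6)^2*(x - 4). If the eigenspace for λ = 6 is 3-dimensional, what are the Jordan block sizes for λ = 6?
Block sizes for λ = 6: [2, 1, 1]

Step 1 — from the characteristic polynomial, algebraic multiplicity of λ = 6 is 4. From dim ker(A − (6)·I) = 3, there are exactly 3 Jordan blocks for λ = 6.
Step 2 — from the minimal polynomial, the factor (x − 6)^2 tells us the largest block for λ = 6 has size 2.
Step 3 — with total size 4, 3 blocks, and largest block 2, the block sizes (in nonincreasing order) are [2, 1, 1].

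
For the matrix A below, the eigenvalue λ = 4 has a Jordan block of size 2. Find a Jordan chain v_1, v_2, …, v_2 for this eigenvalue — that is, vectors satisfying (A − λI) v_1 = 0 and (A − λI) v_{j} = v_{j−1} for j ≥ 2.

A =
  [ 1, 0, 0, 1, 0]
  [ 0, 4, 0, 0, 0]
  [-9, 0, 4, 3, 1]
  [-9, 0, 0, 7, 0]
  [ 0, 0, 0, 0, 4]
A Jordan chain for λ = 4 of length 2:
v_1 = (-3, 0, -9, -9, 0)ᵀ
v_2 = (1, 0, 0, 0, 0)ᵀ

Let N = A − (4)·I. We want v_2 with N^2 v_2 = 0 but N^1 v_2 ≠ 0; then v_{j-1} := N · v_j for j = 2, …, 2.

Pick v_2 = (1, 0, 0, 0, 0)ᵀ.
Then v_1 = N · v_2 = (-3, 0, -9, -9, 0)ᵀ.

Sanity check: (A − (4)·I) v_1 = (0, 0, 0, 0, 0)ᵀ = 0. ✓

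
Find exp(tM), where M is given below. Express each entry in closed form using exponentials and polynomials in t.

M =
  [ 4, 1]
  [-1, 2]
e^{tM} =
  [t*exp(3*t) + exp(3*t), t*exp(3*t)]
  [-t*exp(3*t), -t*exp(3*t) + exp(3*t)]

Strategy: write M = P · J · P⁻¹ where J is a Jordan canonical form, so e^{tM} = P · e^{tJ} · P⁻¹, and e^{tJ} can be computed block-by-block.

M has Jordan form
J =
  [3, 1]
  [0, 3]
(up to reordering of blocks).

Per-block formulas:
  For a 2×2 Jordan block J_2(3): exp(t · J_2(3)) = e^(3t)·(I + t·N), where N is the 2×2 nilpotent shift.

After assembling e^{tJ} and conjugating by P, we get:

e^{tM} =
  [t*exp(3*t) + exp(3*t), t*exp(3*t)]
  [-t*exp(3*t), -t*exp(3*t) + exp(3*t)]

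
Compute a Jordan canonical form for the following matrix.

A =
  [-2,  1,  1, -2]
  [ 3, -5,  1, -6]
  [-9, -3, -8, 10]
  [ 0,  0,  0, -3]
J_3(-5) ⊕ J_1(-3)

The characteristic polynomial is
  det(x·I − A) = x^4 + 18*x^3 + 120*x^2 + 350*x + 375 = (x + 3)*(x + 5)^3

Eigenvalues and multiplicities (the geometric multiplicity of λ is n − rank(A − λI), which equals the number of Jordan blocks for λ):
  λ = -5: algebraic multiplicity = 3, geometric multiplicity = 1
  λ = -3: algebraic multiplicity = 1, geometric multiplicity = 1

Determining the block sizes for each eigenvalue:
  λ = -5: one block (gm = 1), so the single block has size am = 3 → block sizes [3]
  λ = -3: one block (gm = 1), so the single block has size am = 1 → block sizes [1]

Assembling the blocks gives a Jordan form
J =
  [-5,  1,  0,  0]
  [ 0, -5,  1,  0]
  [ 0,  0, -5,  0]
  [ 0,  0,  0, -3]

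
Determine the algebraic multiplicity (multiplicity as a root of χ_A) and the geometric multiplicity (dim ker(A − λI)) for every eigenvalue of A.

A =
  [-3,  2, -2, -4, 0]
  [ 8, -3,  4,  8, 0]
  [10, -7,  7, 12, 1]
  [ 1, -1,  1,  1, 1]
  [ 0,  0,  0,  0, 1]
λ = -1: alg = 1, geom = 1; λ = 1: alg = 4, geom = 2

Step 1 — factor the characteristic polynomial to read off the algebraic multiplicities:
  χ_A(x) = (x - 1)^4*(x + 1)

Step 2 — compute geometric multiplicities via the rank-nullity identity g(λ) = n − rank(A − λI):
  rank(A − (-1)·I) = 4, so dim ker(A − (-1)·I) = n − 4 = 1
  rank(A − (1)·I) = 3, so dim ker(A − (1)·I) = n − 3 = 2

Summary:
  λ = -1: algebraic multiplicity = 1, geometric multiplicity = 1
  λ = 1: algebraic multiplicity = 4, geometric multiplicity = 2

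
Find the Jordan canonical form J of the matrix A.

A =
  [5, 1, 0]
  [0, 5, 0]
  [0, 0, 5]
J_2(5) ⊕ J_1(5)

The characteristic polynomial is
  det(x·I − A) = x^3 - 15*x^2 + 75*x - 125 = (x - 5)^3

Eigenvalues and multiplicities (the geometric multiplicity of λ is n − rank(A − λI), which equals the number of Jordan blocks for λ):
  λ = 5: algebraic multiplicity = 3, geometric multiplicity = 2

Determining the block sizes for each eigenvalue:
  λ = 5: 2 blocks summing to 3 forces exactly one block of size 2 and the rest size 1 → block sizes [2, 1]

Assembling the blocks gives a Jordan form
J =
  [5, 1, 0]
  [0, 5, 0]
  [0, 0, 5]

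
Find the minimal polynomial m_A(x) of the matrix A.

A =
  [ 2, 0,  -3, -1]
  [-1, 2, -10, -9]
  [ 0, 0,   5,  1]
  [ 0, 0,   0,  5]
x^4 - 14*x^3 + 69*x^2 - 140*x + 100

The characteristic polynomial is χ_A(x) = (x - 5)^2*(x - 2)^2, so the eigenvalues are known. The minimal polynomial is
  m_A(x) = Π_λ (x − λ)^{k_λ}
where k_λ is the size of the *largest* Jordan block for λ (equivalently, the smallest k with (A − λI)^k v = 0 for every generalised eigenvector v of λ).

  λ = 2: largest Jordan block has size 2, contributing (x − 2)^2
  λ = 5: largest Jordan block has size 2, contributing (x − 5)^2

So m_A(x) = (x - 5)^2*(x - 2)^2 = x^4 - 14*x^3 + 69*x^2 - 140*x + 100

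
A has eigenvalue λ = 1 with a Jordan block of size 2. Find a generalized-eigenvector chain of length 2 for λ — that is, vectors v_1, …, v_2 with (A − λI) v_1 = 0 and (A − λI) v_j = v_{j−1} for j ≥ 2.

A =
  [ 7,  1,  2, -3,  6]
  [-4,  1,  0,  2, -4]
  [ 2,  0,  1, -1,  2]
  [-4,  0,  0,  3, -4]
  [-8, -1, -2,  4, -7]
A Jordan chain for λ = 1 of length 2:
v_1 = (6, -4, 2, -4, -8)ᵀ
v_2 = (1, 0, 0, 0, 0)ᵀ

Let N = A − (1)·I. We want v_2 with N^2 v_2 = 0 but N^1 v_2 ≠ 0; then v_{j-1} := N · v_j for j = 2, …, 2.

Pick v_2 = (1, 0, 0, 0, 0)ᵀ.
Then v_1 = N · v_2 = (6, -4, 2, -4, -8)ᵀ.

Sanity check: (A − (1)·I) v_1 = (0, 0, 0, 0, 0)ᵀ = 0. ✓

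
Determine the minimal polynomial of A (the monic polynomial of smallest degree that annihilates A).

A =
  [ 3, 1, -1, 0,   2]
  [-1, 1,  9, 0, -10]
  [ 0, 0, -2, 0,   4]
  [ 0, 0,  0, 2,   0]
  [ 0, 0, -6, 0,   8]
x^3 - 8*x^2 + 20*x - 16

The characteristic polynomial is χ_A(x) = (x - 4)*(x - 2)^4, so the eigenvalues are known. The minimal polynomial is
  m_A(x) = Π_λ (x − λ)^{k_λ}
where k_λ is the size of the *largest* Jordan block for λ (equivalently, the smallest k with (A − λI)^k v = 0 for every generalised eigenvector v of λ).

  λ = 2: largest Jordan block has size 2, contributing (x − 2)^2
  λ = 4: largest Jordan block has size 1, contributing (x − 4)

So m_A(x) = (x - 4)*(x - 2)^2 = x^3 - 8*x^2 + 20*x - 16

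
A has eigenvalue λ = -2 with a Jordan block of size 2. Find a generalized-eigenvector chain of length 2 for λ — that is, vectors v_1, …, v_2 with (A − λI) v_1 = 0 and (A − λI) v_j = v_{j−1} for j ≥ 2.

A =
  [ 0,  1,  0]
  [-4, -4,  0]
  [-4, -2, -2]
A Jordan chain for λ = -2 of length 2:
v_1 = (2, -4, -4)ᵀ
v_2 = (1, 0, 0)ᵀ

Let N = A − (-2)·I. We want v_2 with N^2 v_2 = 0 but N^1 v_2 ≠ 0; then v_{j-1} := N · v_j for j = 2, …, 2.

Pick v_2 = (1, 0, 0)ᵀ.
Then v_1 = N · v_2 = (2, -4, -4)ᵀ.

Sanity check: (A − (-2)·I) v_1 = (0, 0, 0)ᵀ = 0. ✓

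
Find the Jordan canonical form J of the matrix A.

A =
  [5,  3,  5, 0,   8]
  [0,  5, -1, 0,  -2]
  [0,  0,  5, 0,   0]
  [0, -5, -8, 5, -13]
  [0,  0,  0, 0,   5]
J_3(5) ⊕ J_2(5)

The characteristic polynomial is
  det(x·I − A) = x^5 - 25*x^4 + 250*x^3 - 1250*x^2 + 3125*x - 3125 = (x - 5)^5

Eigenvalues and multiplicities (the geometric multiplicity of λ is n − rank(A − λI), which equals the number of Jordan blocks for λ):
  λ = 5: algebraic multiplicity = 5, geometric multiplicity = 2

Determining the block sizes for each eigenvalue:
  λ = 5: with am = 5 and gm = 2, the partition is not yet determined (e.g. several partitions of 5 into 2 parts exist). Let N = A − (5)·I. Computing rank(N^1) = 3, rank(N^2) = 1, rank(N^3) = 0; the number of blocks of size ≥ j is rank(N^{j−1}) − rank(N^j), giving [2, 2, 1]. So we have 1 block(s) of size 3, 1 block(s) of size 2 → block sizes [3, 2]

Assembling the blocks gives a Jordan form
J =
  [5, 1, 0, 0, 0]
  [0, 5, 1, 0, 0]
  [0, 0, 5, 0, 0]
  [0, 0, 0, 5, 1]
  [0, 0, 0, 0, 5]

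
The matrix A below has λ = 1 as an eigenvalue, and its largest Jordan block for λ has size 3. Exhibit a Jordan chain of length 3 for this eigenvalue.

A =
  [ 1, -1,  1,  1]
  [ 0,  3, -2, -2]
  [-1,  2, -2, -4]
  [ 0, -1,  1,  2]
A Jordan chain for λ = 1 of length 3:
v_1 = (-1, 2, 3, -1)ᵀ
v_2 = (0, 0, -1, 0)ᵀ
v_3 = (1, 0, 0, 0)ᵀ

Let N = A − (1)·I. We want v_3 with N^3 v_3 = 0 but N^2 v_3 ≠ 0; then v_{j-1} := N · v_j for j = 3, …, 2.

Pick v_3 = (1, 0, 0, 0)ᵀ.
Then v_2 = N · v_3 = (0, 0, -1, 0)ᵀ.
Then v_1 = N · v_2 = (-1, 2, 3, -1)ᵀ.

Sanity check: (A − (1)·I) v_1 = (0, 0, 0, 0)ᵀ = 0. ✓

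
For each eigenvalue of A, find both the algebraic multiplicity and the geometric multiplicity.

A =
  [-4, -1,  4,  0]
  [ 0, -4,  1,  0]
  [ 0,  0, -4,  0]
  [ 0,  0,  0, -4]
λ = -4: alg = 4, geom = 2

Step 1 — factor the characteristic polynomial to read off the algebraic multiplicities:
  χ_A(x) = (x + 4)^4

Step 2 — compute geometric multiplicities via the rank-nullity identity g(λ) = n − rank(A − λI):
  rank(A − (-4)·I) = 2, so dim ker(A − (-4)·I) = n − 2 = 2

Summary:
  λ = -4: algebraic multiplicity = 4, geometric multiplicity = 2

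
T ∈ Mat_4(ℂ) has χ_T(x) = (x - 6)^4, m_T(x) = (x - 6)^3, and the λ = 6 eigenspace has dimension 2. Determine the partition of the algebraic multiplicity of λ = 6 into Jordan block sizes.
Block sizes for λ = 6: [3, 1]

Step 1 — from the characteristic polynomial, algebraic multiplicity of λ = 6 is 4. From dim ker(T − (6)·I) = 2, there are exactly 2 Jordan blocks for λ = 6.
Step 2 — from the minimal polynomial, the factor (x − 6)^3 tells us the largest block for λ = 6 has size 3.
Step 3 — with total size 4, 2 blocks, and largest block 3, the block sizes (in nonincreasing order) are [3, 1].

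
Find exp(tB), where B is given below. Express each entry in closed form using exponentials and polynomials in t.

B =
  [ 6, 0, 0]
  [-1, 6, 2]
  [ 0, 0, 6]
e^{tB} =
  [exp(6*t), 0, 0]
  [-t*exp(6*t), exp(6*t), 2*t*exp(6*t)]
  [0, 0, exp(6*t)]

Strategy: write B = P · J · P⁻¹ where J is a Jordan canonical form, so e^{tB} = P · e^{tJ} · P⁻¹, and e^{tJ} can be computed block-by-block.

B has Jordan form
J =
  [6, 1, 0]
  [0, 6, 0]
  [0, 0, 6]
(up to reordering of blocks).

Per-block formulas:
  For a 1×1 block at λ = 6: exp(t · [6]) = [e^(6t)].
  For a 2×2 Jordan block J_2(6): exp(t · J_2(6)) = e^(6t)·(I + t·N), where N is the 2×2 nilpotent shift.

After assembling e^{tJ} and conjugating by P, we get:

e^{tB} =
  [exp(6*t), 0, 0]
  [-t*exp(6*t), exp(6*t), 2*t*exp(6*t)]
  [0, 0, exp(6*t)]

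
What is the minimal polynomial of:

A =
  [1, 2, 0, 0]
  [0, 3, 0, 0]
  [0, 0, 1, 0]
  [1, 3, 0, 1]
x^3 - 5*x^2 + 7*x - 3

The characteristic polynomial is χ_A(x) = (x - 3)*(x - 1)^3, so the eigenvalues are known. The minimal polynomial is
  m_A(x) = Π_λ (x − λ)^{k_λ}
where k_λ is the size of the *largest* Jordan block for λ (equivalently, the smallest k with (A − λI)^k v = 0 for every generalised eigenvector v of λ).

  λ = 1: largest Jordan block has size 2, contributing (x − 1)^2
  λ = 3: largest Jordan block has size 1, contributing (x − 3)

So m_A(x) = (x - 3)*(x - 1)^2 = x^3 - 5*x^2 + 7*x - 3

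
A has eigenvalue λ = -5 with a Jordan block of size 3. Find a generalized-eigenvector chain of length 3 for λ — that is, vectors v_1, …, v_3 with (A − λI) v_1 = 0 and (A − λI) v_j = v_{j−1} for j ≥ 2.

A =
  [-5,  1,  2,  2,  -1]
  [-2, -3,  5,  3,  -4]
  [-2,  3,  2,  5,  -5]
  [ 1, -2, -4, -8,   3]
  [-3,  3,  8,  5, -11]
A Jordan chain for λ = -5 of length 3:
v_1 = (-1, 1, 0, 0, 1)ᵀ
v_2 = (0, -2, -2, 1, -3)ᵀ
v_3 = (1, 0, 0, 0, 0)ᵀ

Let N = A − (-5)·I. We want v_3 with N^3 v_3 = 0 but N^2 v_3 ≠ 0; then v_{j-1} := N · v_j for j = 3, …, 2.

Pick v_3 = (1, 0, 0, 0, 0)ᵀ.
Then v_2 = N · v_3 = (0, -2, -2, 1, -3)ᵀ.
Then v_1 = N · v_2 = (-1, 1, 0, 0, 1)ᵀ.

Sanity check: (A − (-5)·I) v_1 = (0, 0, 0, 0, 0)ᵀ = 0. ✓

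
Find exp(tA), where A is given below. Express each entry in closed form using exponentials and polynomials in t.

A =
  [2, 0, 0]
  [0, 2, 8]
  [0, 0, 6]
e^{tA} =
  [exp(2*t), 0, 0]
  [0, exp(2*t), 2*exp(6*t) - 2*exp(2*t)]
  [0, 0, exp(6*t)]

Strategy: write A = P · J · P⁻¹ where J is a Jordan canonical form, so e^{tA} = P · e^{tJ} · P⁻¹, and e^{tJ} can be computed block-by-block.

A has Jordan form
J =
  [2, 0, 0]
  [0, 2, 0]
  [0, 0, 6]
(up to reordering of blocks).

Per-block formulas:
  For a 1×1 block at λ = 2: exp(t · [2]) = [e^(2t)].
  For a 1×1 block at λ = 6: exp(t · [6]) = [e^(6t)].

After assembling e^{tJ} and conjugating by P, we get:

e^{tA} =
  [exp(2*t), 0, 0]
  [0, exp(2*t), 2*exp(6*t) - 2*exp(2*t)]
  [0, 0, exp(6*t)]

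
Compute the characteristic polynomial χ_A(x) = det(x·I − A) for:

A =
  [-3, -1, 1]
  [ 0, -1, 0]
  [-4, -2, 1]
x^3 + 3*x^2 + 3*x + 1

Expanding det(x·I − A) (e.g. by cofactor expansion or by noting that A is similar to its Jordan form J, which has the same characteristic polynomial as A) gives
  χ_A(x) = x^3 + 3*x^2 + 3*x + 1
which factors as (x + 1)^3. The eigenvalues (with algebraic multiplicities) are λ = -1 with multiplicity 3.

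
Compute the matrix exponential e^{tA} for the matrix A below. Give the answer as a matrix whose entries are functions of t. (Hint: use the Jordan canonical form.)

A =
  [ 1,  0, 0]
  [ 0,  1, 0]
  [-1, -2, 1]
e^{tA} =
  [exp(t), 0, 0]
  [0, exp(t), 0]
  [-t*exp(t), -2*t*exp(t), exp(t)]

Strategy: write A = P · J · P⁻¹ where J is a Jordan canonical form, so e^{tA} = P · e^{tJ} · P⁻¹, and e^{tJ} can be computed block-by-block.

A has Jordan form
J =
  [1, 1, 0]
  [0, 1, 0]
  [0, 0, 1]
(up to reordering of blocks).

Per-block formulas:
  For a 1×1 block at λ = 1: exp(t · [1]) = [e^(1t)].
  For a 2×2 Jordan block J_2(1): exp(t · J_2(1)) = e^(1t)·(I + t·N), where N is the 2×2 nilpotent shift.

After assembling e^{tJ} and conjugating by P, we get:

e^{tA} =
  [exp(t), 0, 0]
  [0, exp(t), 0]
  [-t*exp(t), -2*t*exp(t), exp(t)]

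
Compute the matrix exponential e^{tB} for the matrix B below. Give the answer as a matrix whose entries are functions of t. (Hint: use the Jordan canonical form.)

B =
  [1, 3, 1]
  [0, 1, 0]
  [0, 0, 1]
e^{tB} =
  [exp(t), 3*t*exp(t), t*exp(t)]
  [0, exp(t), 0]
  [0, 0, exp(t)]

Strategy: write B = P · J · P⁻¹ where J is a Jordan canonical form, so e^{tB} = P · e^{tJ} · P⁻¹, and e^{tJ} can be computed block-by-block.

B has Jordan form
J =
  [1, 1, 0]
  [0, 1, 0]
  [0, 0, 1]
(up to reordering of blocks).

Per-block formulas:
  For a 1×1 block at λ = 1: exp(t · [1]) = [e^(1t)].
  For a 2×2 Jordan block J_2(1): exp(t · J_2(1)) = e^(1t)·(I + t·N), where N is the 2×2 nilpotent shift.

After assembling e^{tJ} and conjugating by P, we get:

e^{tB} =
  [exp(t), 3*t*exp(t), t*exp(t)]
  [0, exp(t), 0]
  [0, 0, exp(t)]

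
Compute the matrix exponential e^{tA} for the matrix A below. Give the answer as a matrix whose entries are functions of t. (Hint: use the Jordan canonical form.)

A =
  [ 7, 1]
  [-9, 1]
e^{tA} =
  [3*t*exp(4*t) + exp(4*t), t*exp(4*t)]
  [-9*t*exp(4*t), -3*t*exp(4*t) + exp(4*t)]

Strategy: write A = P · J · P⁻¹ where J is a Jordan canonical form, so e^{tA} = P · e^{tJ} · P⁻¹, and e^{tJ} can be computed block-by-block.

A has Jordan form
J =
  [4, 1]
  [0, 4]
(up to reordering of blocks).

Per-block formulas:
  For a 2×2 Jordan block J_2(4): exp(t · J_2(4)) = e^(4t)·(I + t·N), where N is the 2×2 nilpotent shift.

After assembling e^{tJ} and conjugating by P, we get:

e^{tA} =
  [3*t*exp(4*t) + exp(4*t), t*exp(4*t)]
  [-9*t*exp(4*t), -3*t*exp(4*t) + exp(4*t)]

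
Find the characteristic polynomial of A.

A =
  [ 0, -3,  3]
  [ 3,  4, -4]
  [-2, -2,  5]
x^3 - 9*x^2 + 27*x - 27

Expanding det(x·I − A) (e.g. by cofactor expansion or by noting that A is similar to its Jordan form J, which has the same characteristic polynomial as A) gives
  χ_A(x) = x^3 - 9*x^2 + 27*x - 27
which factors as (x - 3)^3. The eigenvalues (with algebraic multiplicities) are λ = 3 with multiplicity 3.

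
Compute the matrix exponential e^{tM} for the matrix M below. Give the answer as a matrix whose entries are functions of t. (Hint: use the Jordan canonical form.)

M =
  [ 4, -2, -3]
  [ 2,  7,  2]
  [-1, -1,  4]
e^{tM} =
  [-t*exp(5*t) + exp(5*t), t^2*exp(5*t)/2 - 2*t*exp(5*t), t^2*exp(5*t) - 3*t*exp(5*t)]
  [2*t*exp(5*t), -t^2*exp(5*t) + 2*t*exp(5*t) + exp(5*t), -2*t^2*exp(5*t) + 2*t*exp(5*t)]
  [-t*exp(5*t), t^2*exp(5*t)/2 - t*exp(5*t), t^2*exp(5*t) - t*exp(5*t) + exp(5*t)]

Strategy: write M = P · J · P⁻¹ where J is a Jordan canonical form, so e^{tM} = P · e^{tJ} · P⁻¹, and e^{tJ} can be computed block-by-block.

M has Jordan form
J =
  [5, 1, 0]
  [0, 5, 1]
  [0, 0, 5]
(up to reordering of blocks).

Per-block formulas:
  For a 3×3 Jordan block J_3(5): exp(t · J_3(5)) = e^(5t)·(I + t·N + (t^2/2)·N^2), where N is the 3×3 nilpotent shift.

After assembling e^{tJ} and conjugating by P, we get:

e^{tM} =
  [-t*exp(5*t) + exp(5*t), t^2*exp(5*t)/2 - 2*t*exp(5*t), t^2*exp(5*t) - 3*t*exp(5*t)]
  [2*t*exp(5*t), -t^2*exp(5*t) + 2*t*exp(5*t) + exp(5*t), -2*t^2*exp(5*t) + 2*t*exp(5*t)]
  [-t*exp(5*t), t^2*exp(5*t)/2 - t*exp(5*t), t^2*exp(5*t) - t*exp(5*t) + exp(5*t)]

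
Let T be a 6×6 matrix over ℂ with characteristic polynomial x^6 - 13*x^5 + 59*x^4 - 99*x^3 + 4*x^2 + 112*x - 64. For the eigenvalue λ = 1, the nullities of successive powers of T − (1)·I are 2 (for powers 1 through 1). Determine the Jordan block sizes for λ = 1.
Block sizes for λ = 1: [1, 1]

From the dimensions of kernels of powers, the number of Jordan blocks of size at least j is d_j − d_{j−1} where d_j = dim ker(N^j) (with d_0 = 0). Computing the differences gives [2].
The number of blocks of size exactly k is (#blocks of size ≥ k) − (#blocks of size ≥ k + 1), so the partition is: 2 block(s) of size 1.
In nonincreasing order the block sizes are [1, 1].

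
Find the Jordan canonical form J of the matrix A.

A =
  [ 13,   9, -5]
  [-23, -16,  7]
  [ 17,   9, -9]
J_3(-4)

The characteristic polynomial is
  det(x·I − A) = x^3 + 12*x^2 + 48*x + 64 = (x + 4)^3

Eigenvalues and multiplicities (the geometric multiplicity of λ is n − rank(A − λI), which equals the number of Jordan blocks for λ):
  λ = -4: algebraic multiplicity = 3, geometric multiplicity = 1

Determining the block sizes for each eigenvalue:
  λ = -4: one block (gm = 1), so the single block has size am = 3 → block sizes [3]

Assembling the blocks gives a Jordan form
J =
  [-4,  1,  0]
  [ 0, -4,  1]
  [ 0,  0, -4]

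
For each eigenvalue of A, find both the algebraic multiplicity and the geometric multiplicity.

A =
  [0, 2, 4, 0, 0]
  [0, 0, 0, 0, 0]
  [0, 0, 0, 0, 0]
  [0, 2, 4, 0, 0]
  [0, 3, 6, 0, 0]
λ = 0: alg = 5, geom = 4

Step 1 — factor the characteristic polynomial to read off the algebraic multiplicities:
  χ_A(x) = x^5

Step 2 — compute geometric multiplicities via the rank-nullity identity g(λ) = n − rank(A − λI):
  rank(A − (0)·I) = 1, so dim ker(A − (0)·I) = n − 1 = 4

Summary:
  λ = 0: algebraic multiplicity = 5, geometric multiplicity = 4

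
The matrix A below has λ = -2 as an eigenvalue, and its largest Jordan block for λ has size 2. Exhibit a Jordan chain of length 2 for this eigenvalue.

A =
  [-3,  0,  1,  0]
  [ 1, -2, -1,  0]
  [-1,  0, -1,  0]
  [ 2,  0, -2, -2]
A Jordan chain for λ = -2 of length 2:
v_1 = (-1, 1, -1, 2)ᵀ
v_2 = (1, 0, 0, 0)ᵀ

Let N = A − (-2)·I. We want v_2 with N^2 v_2 = 0 but N^1 v_2 ≠ 0; then v_{j-1} := N · v_j for j = 2, …, 2.

Pick v_2 = (1, 0, 0, 0)ᵀ.
Then v_1 = N · v_2 = (-1, 1, -1, 2)ᵀ.

Sanity check: (A − (-2)·I) v_1 = (0, 0, 0, 0)ᵀ = 0. ✓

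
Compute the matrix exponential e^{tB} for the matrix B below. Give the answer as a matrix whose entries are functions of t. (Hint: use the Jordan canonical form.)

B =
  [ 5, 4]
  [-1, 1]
e^{tB} =
  [2*t*exp(3*t) + exp(3*t), 4*t*exp(3*t)]
  [-t*exp(3*t), -2*t*exp(3*t) + exp(3*t)]

Strategy: write B = P · J · P⁻¹ where J is a Jordan canonical form, so e^{tB} = P · e^{tJ} · P⁻¹, and e^{tJ} can be computed block-by-block.

B has Jordan form
J =
  [3, 1]
  [0, 3]
(up to reordering of blocks).

Per-block formulas:
  For a 2×2 Jordan block J_2(3): exp(t · J_2(3)) = e^(3t)·(I + t·N), where N is the 2×2 nilpotent shift.

After assembling e^{tJ} and conjugating by P, we get:

e^{tB} =
  [2*t*exp(3*t) + exp(3*t), 4*t*exp(3*t)]
  [-t*exp(3*t), -2*t*exp(3*t) + exp(3*t)]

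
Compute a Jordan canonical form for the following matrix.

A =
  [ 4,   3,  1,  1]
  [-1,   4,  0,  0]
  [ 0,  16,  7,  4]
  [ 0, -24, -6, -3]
J_3(3) ⊕ J_1(3)

The characteristic polynomial is
  det(x·I − A) = x^4 - 12*x^3 + 54*x^2 - 108*x + 81 = (x - 3)^4

Eigenvalues and multiplicities (the geometric multiplicity of λ is n − rank(A − λI), which equals the number of Jordan blocks for λ):
  λ = 3: algebraic multiplicity = 4, geometric multiplicity = 2

Determining the block sizes for each eigenvalue:
  λ = 3: with am = 4 and gm = 2, the partition is not yet determined (e.g. several partitions of 4 into 2 parts exist). Let N = A − (3)·I. Computing rank(N^1) = 2, rank(N^2) = 1, rank(N^3) = 0; the number of blocks of size ≥ j is rank(N^{j−1}) − rank(N^j), giving [2, 1, 1]. So we have 1 block(s) of size 3, 1 block(s) of size 1 → block sizes [3, 1]

Assembling the blocks gives a Jordan form
J =
  [3, 1, 0, 0]
  [0, 3, 1, 0]
  [0, 0, 3, 0]
  [0, 0, 0, 3]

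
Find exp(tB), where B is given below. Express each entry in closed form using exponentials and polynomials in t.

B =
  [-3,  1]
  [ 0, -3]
e^{tB} =
  [exp(-3*t), t*exp(-3*t)]
  [0, exp(-3*t)]

Strategy: write B = P · J · P⁻¹ where J is a Jordan canonical form, so e^{tB} = P · e^{tJ} · P⁻¹, and e^{tJ} can be computed block-by-block.

B has Jordan form
J =
  [-3,  1]
  [ 0, -3]
(up to reordering of blocks).

Per-block formulas:
  For a 2×2 Jordan block J_2(-3): exp(t · J_2(-3)) = e^(-3t)·(I + t·N), where N is the 2×2 nilpotent shift.

After assembling e^{tJ} and conjugating by P, we get:

e^{tB} =
  [exp(-3*t), t*exp(-3*t)]
  [0, exp(-3*t)]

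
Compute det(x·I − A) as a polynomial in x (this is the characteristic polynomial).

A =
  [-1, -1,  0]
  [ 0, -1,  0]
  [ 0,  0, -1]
x^3 + 3*x^2 + 3*x + 1

Expanding det(x·I − A) (e.g. by cofactor expansion or by noting that A is similar to its Jordan form J, which has the same characteristic polynomial as A) gives
  χ_A(x) = x^3 + 3*x^2 + 3*x + 1
which factors as (x + 1)^3. The eigenvalues (with algebraic multiplicities) are λ = -1 with multiplicity 3.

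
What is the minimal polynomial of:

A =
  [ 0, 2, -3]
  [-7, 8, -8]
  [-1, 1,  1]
x^3 - 9*x^2 + 27*x - 27

The characteristic polynomial is χ_A(x) = (x - 3)^3, so the eigenvalues are known. The minimal polynomial is
  m_A(x) = Π_λ (x − λ)^{k_λ}
where k_λ is the size of the *largest* Jordan block for λ (equivalently, the smallest k with (A − λI)^k v = 0 for every generalised eigenvector v of λ).

  λ = 3: largest Jordan block has size 3, contributing (x − 3)^3

So m_A(x) = (x - 3)^3 = x^3 - 9*x^2 + 27*x - 27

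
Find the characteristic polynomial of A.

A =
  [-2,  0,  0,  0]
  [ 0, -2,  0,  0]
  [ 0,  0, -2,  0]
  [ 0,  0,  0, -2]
x^4 + 8*x^3 + 24*x^2 + 32*x + 16

Expanding det(x·I − A) (e.g. by cofactor expansion or by noting that A is similar to its Jordan form J, which has the same characteristic polynomial as A) gives
  χ_A(x) = x^4 + 8*x^3 + 24*x^2 + 32*x + 16
which factors as (x + 2)^4. The eigenvalues (with algebraic multiplicities) are λ = -2 with multiplicity 4.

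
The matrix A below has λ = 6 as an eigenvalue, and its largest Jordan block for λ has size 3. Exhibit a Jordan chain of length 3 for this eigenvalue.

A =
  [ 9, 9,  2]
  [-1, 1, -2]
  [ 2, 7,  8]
A Jordan chain for λ = 6 of length 3:
v_1 = (4, -2, 3)ᵀ
v_2 = (3, -1, 2)ᵀ
v_3 = (1, 0, 0)ᵀ

Let N = A − (6)·I. We want v_3 with N^3 v_3 = 0 but N^2 v_3 ≠ 0; then v_{j-1} := N · v_j for j = 3, …, 2.

Pick v_3 = (1, 0, 0)ᵀ.
Then v_2 = N · v_3 = (3, -1, 2)ᵀ.
Then v_1 = N · v_2 = (4, -2, 3)ᵀ.

Sanity check: (A − (6)·I) v_1 = (0, 0, 0)ᵀ = 0. ✓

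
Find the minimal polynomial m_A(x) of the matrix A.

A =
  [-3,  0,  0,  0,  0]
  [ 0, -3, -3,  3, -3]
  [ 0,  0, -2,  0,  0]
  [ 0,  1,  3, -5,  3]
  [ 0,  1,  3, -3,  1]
x^2 + 5*x + 6

The characteristic polynomial is χ_A(x) = (x + 2)^3*(x + 3)^2, so the eigenvalues are known. The minimal polynomial is
  m_A(x) = Π_λ (x − λ)^{k_λ}
where k_λ is the size of the *largest* Jordan block for λ (equivalently, the smallest k with (A − λI)^k v = 0 for every generalised eigenvector v of λ).

  λ = -3: largest Jordan block has size 1, contributing (x + 3)
  λ = -2: largest Jordan block has size 1, contributing (x + 2)

So m_A(x) = (x + 2)*(x + 3) = x^2 + 5*x + 6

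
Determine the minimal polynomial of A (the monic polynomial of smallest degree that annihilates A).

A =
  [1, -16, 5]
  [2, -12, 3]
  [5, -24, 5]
x^3 + 6*x^2 + 12*x + 8

The characteristic polynomial is χ_A(x) = (x + 2)^3, so the eigenvalues are known. The minimal polynomial is
  m_A(x) = Π_λ (x − λ)^{k_λ}
where k_λ is the size of the *largest* Jordan block for λ (equivalently, the smallest k with (A − λI)^k v = 0 for every generalised eigenvector v of λ).

  λ = -2: largest Jordan block has size 3, contributing (x + 2)^3

So m_A(x) = (x + 2)^3 = x^3 + 6*x^2 + 12*x + 8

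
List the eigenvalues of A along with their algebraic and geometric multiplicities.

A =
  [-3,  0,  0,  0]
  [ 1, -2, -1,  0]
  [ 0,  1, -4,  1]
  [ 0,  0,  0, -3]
λ = -3: alg = 4, geom = 2

Step 1 — factor the characteristic polynomial to read off the algebraic multiplicities:
  χ_A(x) = (x + 3)^4

Step 2 — compute geometric multiplicities via the rank-nullity identity g(λ) = n − rank(A − λI):
  rank(A − (-3)·I) = 2, so dim ker(A − (-3)·I) = n − 2 = 2

Summary:
  λ = -3: algebraic multiplicity = 4, geometric multiplicity = 2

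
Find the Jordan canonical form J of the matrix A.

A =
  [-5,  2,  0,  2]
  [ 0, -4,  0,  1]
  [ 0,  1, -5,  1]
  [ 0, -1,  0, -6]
J_2(-5) ⊕ J_1(-5) ⊕ J_1(-5)

The characteristic polynomial is
  det(x·I − A) = x^4 + 20*x^3 + 150*x^2 + 500*x + 625 = (x + 5)^4

Eigenvalues and multiplicities (the geometric multiplicity of λ is n − rank(A − λI), which equals the number of Jordan blocks for λ):
  λ = -5: algebraic multiplicity = 4, geometric multiplicity = 3

Determining the block sizes for each eigenvalue:
  λ = -5: 3 blocks summing to 4 forces exactly one block of size 2 and the rest size 1 → block sizes [2, 1, 1]

Assembling the blocks gives a Jordan form
J =
  [-5,  1,  0,  0]
  [ 0, -5,  0,  0]
  [ 0,  0, -5,  0]
  [ 0,  0,  0, -5]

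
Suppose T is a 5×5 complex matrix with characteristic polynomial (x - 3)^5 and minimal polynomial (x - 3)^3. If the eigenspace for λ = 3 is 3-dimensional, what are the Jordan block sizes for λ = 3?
Block sizes for λ = 3: [3, 1, 1]

Step 1 — from the characteristic polynomial, algebraic multiplicity of λ = 3 is 5. From dim ker(T − (3)·I) = 3, there are exactly 3 Jordan blocks for λ = 3.
Step 2 — from the minimal polynomial, the factor (x − 3)^3 tells us the largest block for λ = 3 has size 3.
Step 3 — with total size 5, 3 blocks, and largest block 3, the block sizes (in nonincreasing order) are [3, 1, 1].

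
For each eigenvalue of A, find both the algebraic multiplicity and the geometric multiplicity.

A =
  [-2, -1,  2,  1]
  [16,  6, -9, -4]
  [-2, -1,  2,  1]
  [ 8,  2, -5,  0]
λ = 0: alg = 1, geom = 1; λ = 2: alg = 3, geom = 1

Step 1 — factor the characteristic polynomial to read off the algebraic multiplicities:
  χ_A(x) = x*(x - 2)^3

Step 2 — compute geometric multiplicities via the rank-nullity identity g(λ) = n − rank(A − λI):
  rank(A − (0)·I) = 3, so dim ker(A − (0)·I) = n − 3 = 1
  rank(A − (2)·I) = 3, so dim ker(A − (2)·I) = n − 3 = 1

Summary:
  λ = 0: algebraic multiplicity = 1, geometric multiplicity = 1
  λ = 2: algebraic multiplicity = 3, geometric multiplicity = 1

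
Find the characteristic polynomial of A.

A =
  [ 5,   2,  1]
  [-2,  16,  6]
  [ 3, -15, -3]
x^3 - 18*x^2 + 108*x - 216

Expanding det(x·I − A) (e.g. by cofactor expansion or by noting that A is similar to its Jordan form J, which has the same characteristic polynomial as A) gives
  χ_A(x) = x^3 - 18*x^2 + 108*x - 216
which factors as (x - 6)^3. The eigenvalues (with algebraic multiplicities) are λ = 6 with multiplicity 3.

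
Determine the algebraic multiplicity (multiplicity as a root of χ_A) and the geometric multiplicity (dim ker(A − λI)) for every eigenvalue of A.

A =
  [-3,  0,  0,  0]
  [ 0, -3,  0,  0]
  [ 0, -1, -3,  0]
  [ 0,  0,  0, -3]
λ = -3: alg = 4, geom = 3

Step 1 — factor the characteristic polynomial to read off the algebraic multiplicities:
  χ_A(x) = (x + 3)^4

Step 2 — compute geometric multiplicities via the rank-nullity identity g(λ) = n − rank(A − λI):
  rank(A − (-3)·I) = 1, so dim ker(A − (-3)·I) = n − 1 = 3

Summary:
  λ = -3: algebraic multiplicity = 4, geometric multiplicity = 3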